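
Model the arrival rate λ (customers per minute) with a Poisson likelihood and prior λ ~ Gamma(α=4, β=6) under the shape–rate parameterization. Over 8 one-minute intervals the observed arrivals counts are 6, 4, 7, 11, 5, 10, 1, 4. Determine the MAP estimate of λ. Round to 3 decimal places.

Σxᵢ = 6+4+7+11+5+10+1+4 = 48, with n = 8.
Posterior ∝ λ^3e^(−6λ) · λ^48e^(−8λ) = λ^51e^(−14λ), i.e. Gamma(shape=52, rate=14).
The mode of a Gamma(a, b) with a ≥ 1 (shape–rate) is (a−1)/b = 51/14 ≈ 3.643.

λ̂_MAP = 3.643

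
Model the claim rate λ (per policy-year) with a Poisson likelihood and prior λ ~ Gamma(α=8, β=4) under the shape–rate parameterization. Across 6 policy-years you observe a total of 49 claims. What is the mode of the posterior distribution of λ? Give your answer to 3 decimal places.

Σxᵢ = 49, n = 6.
Posterior ∝ λ^7e^(−4λ) · λ^49e^(−6λ) = λ^56e^(−10λ), i.e. Gamma(shape=57, rate=10).
The mode of a Gamma(a, b) with a ≥ 1 (shape–rate) is (a−1)/b = 56/10 ≈ 5.600.

λ̂_MAP = 5.600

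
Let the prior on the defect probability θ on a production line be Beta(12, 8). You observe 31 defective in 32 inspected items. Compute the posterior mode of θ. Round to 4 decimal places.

Prior: Beta(12, 8).
Data: 31 successes in 32 trials. The binomial likelihood contributes θ^31(1−θ)^1, so the posterior is Beta(12+31, 8+1) = Beta(43, 9).
For Beta(a, b) with a, b > 1 the mode is (a−1)/(a+b−2) = 42/50 ≈ 0.8400.

θ̂_MAP = 0.8400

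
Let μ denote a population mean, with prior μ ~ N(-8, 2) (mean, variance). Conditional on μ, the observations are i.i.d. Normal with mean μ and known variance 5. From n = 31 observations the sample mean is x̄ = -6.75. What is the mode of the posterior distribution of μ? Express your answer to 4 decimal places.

n = 31, x̄ = -6.75.
For a Normal prior and Normal likelihood with known variance, the posterior is Normal; its mode equals its mean, the precision-weighted average.
Prior precision 1/σ₀² = 1/2 = 0.5; data precision n/σ² = 31/5 = 6.2.
μ̂ = (0.5·(-8) + 6.2·(-6.75)) / (0.5 + 6.2) = (-45.85)/6.7 = -917/134 ≈ -6.8433.

μ̂_MAP = -6.8433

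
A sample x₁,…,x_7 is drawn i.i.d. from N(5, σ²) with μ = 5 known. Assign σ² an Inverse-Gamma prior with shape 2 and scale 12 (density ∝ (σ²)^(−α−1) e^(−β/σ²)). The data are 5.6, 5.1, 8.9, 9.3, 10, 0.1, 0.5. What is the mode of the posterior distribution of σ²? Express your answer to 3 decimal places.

σ̂²_MAP = 9.795

Sum of squared deviations about the known mean: SS = (5.6−5)² + (5.1−5)² + (8.9−5)² + (9.3−5)² + (10−5)² + (0.1−5)² + (0.5−5)² = 103.33.
The Normal likelihood contributes (σ²)^(−n/2) exp(−SS/(2σ²)), so the posterior is Inverse-Gamma(α + n/2, β + SS/2) = Inverse-Gamma(5.5, 63.665).
The mode of Inverse-Gamma(a, b) is b/(a+1) = 63.665/6.5 ≈ 9.795.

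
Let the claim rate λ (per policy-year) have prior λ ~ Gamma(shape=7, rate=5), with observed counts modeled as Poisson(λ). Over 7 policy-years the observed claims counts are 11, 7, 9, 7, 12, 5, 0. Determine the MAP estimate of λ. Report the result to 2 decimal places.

Σxᵢ = 11+7+9+7+12+5+0 = 51, with n = 7.
Posterior ∝ λ^6e^(−5λ) · λ^51e^(−7λ) = λ^57e^(−12λ), i.e. Gamma(shape=58, rate=12).
The mode of a Gamma(a, b) with a ≥ 1 (shape–rate) is (a−1)/b = 57/12 ≈ 4.75.

λ̂_MAP = 4.75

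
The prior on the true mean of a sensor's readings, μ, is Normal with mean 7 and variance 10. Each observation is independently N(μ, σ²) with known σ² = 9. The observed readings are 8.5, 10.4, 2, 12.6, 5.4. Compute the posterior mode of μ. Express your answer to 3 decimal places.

n = 5; x̄ = (8.5 + 10.4 + 2 + 12.6 + 5.4)/5 = 38.9/5 = 7.78.
For a Normal prior and Normal likelihood with known variance, the posterior is Normal; its mode equals its mean, the precision-weighted average.
Prior precision 1/σ₀² = 1/10 = 0.1; data precision n/σ² = 5/9.
μ̂ = (0.1·7 + (5/9)·7.78) / (0.1 + 5/9) = (226/45)/(59/90) = 452/59 ≈ 7.661.

μ̂_MAP = 7.661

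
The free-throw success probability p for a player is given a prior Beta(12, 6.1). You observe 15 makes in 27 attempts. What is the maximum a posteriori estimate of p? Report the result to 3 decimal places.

Prior: Beta(12, 6.1).
Data: 15 successes in 27 trials. The binomial likelihood contributes p^15(1−p)^12, so the posterior is Beta(12+15, 6.1+12) = Beta(27, 18.1).
For Beta(a, b) with a, b > 1 the mode is (a−1)/(a+b−2) = 26/43.1 ≈ 0.603.

p̂_MAP = 0.603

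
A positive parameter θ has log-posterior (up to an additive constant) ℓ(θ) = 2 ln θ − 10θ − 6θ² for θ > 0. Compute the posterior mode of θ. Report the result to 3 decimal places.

ℓ'(θ) = 2/θ − 10 − 12θ. Setting this to zero and multiplying by θ: 12θ² + 10θ − 2 = 0.
θ = (−10 + √(10² + 4·12·2)) / (2·12) = (−10 + √196) / 24 = (−10 + 14)/24 = 1/6.
ℓ''(θ) = −2/θ² − 12 < 0, confirming a maximum.

θ̂_MAP = 0.167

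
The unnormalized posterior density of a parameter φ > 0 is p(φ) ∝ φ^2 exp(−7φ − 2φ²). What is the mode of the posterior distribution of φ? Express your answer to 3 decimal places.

φ̂_MAP = 0.250

ℓ'(φ) = 2/φ − 7 − 4φ. Setting this to zero and multiplying by φ: 4φ² + 7φ − 2 = 0.
φ = (−7 + √(7² + 4·4·2)) / (2·4) = (−7 + √81) / 8 = (−7 + 9)/8 = 1/4.
ℓ''(φ) = −2/φ² − 4 < 0, confirming a maximum.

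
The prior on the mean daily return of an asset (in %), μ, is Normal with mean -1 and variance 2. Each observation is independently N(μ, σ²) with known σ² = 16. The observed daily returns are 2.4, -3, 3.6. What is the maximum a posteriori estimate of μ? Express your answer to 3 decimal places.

n = 3; x̄ = (2.4 + (-3) + 3.6)/3 = 3/3 = 1.
For a Normal prior and Normal likelihood with known variance, the posterior is Normal; its mode equals its mean, the precision-weighted average.
Prior precision 1/σ₀² = 1/2 = 0.5; data precision n/σ² = 3/16 = 0.1875.
μ̂ = (0.5·(-1) + 0.1875·1) / (0.5 + 0.1875) = (-0.3125)/0.6875 = -5/11 ≈ -0.455.

μ̂_MAP = -0.455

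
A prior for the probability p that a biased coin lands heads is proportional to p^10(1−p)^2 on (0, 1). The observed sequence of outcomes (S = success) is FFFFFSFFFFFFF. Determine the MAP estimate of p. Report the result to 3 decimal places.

p̂_MAP = 0.440

The prior density ∝ p^10(1−p)^2 is the kernel of Beta(11, 3).
Data: 1 success in 13 trials (from the sequence). The binomial likelihood contributes p(1−p)^12, so the posterior is Beta(11+1, 3+12) = Beta(12, 15).
For Beta(a, b) with a, b > 1 the mode is (a−1)/(a+b−2) = 11/25 ≈ 0.440.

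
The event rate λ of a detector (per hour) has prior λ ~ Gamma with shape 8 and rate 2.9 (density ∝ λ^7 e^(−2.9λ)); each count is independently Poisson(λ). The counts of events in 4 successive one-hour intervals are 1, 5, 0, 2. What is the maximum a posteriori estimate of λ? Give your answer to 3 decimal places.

λ̂_MAP = 2.174

Σxᵢ = 1+5+0+2 = 8, with n = 4.
Posterior ∝ λ^7e^(−2.9λ) · λ^8e^(−4λ) = λ^15e^(−6.9λ), i.e. Gamma(shape=16, rate=6.9).
The mode of a Gamma(a, b) with a ≥ 1 (shape–rate) is (a−1)/b = 15/6.9 ≈ 2.174.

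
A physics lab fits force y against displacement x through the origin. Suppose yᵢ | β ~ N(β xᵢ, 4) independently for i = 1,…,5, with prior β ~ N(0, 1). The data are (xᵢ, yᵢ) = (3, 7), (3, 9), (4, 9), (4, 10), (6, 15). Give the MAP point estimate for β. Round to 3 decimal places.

β̂_MAP = 2.378

log p(β | y) = −Σ(yᵢ − βxᵢ)²/(2·4) − β²/(2·1) + const.
Setting the derivative to zero: Σxᵢ(yᵢ − βxᵢ)/4 − β/1 = 0, so β = Σxᵢyᵢ / (Σxᵢ² + σ²/τ²).
Σxᵢyᵢ = 3·7 + 3·9 + 4·9 + 4·10 + 6·15 = 214; Σxᵢ² = 86; σ²/τ² = 4.
β̂_MAP = 214 / (86 + 4) = 214/90 ≈ 2.378.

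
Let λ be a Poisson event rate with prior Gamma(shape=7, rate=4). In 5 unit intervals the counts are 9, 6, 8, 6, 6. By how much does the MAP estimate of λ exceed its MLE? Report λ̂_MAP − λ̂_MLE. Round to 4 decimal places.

MAP − MLE = -2.4444

Σxᵢ = 35. Posterior is Gamma(42, 9); MAP = (42−1)/9 = 41/9 ≈ 4.55556.
MLE = x̄ = 35/5 ≈ 7.00000.
Difference = 41/9 − 35/5 = -22/9 ≈ -2.4444.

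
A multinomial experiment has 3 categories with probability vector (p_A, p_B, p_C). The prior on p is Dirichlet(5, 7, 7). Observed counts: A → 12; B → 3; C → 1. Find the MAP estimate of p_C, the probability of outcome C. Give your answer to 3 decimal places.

The posterior is Dirichlet(αᵢ + nᵢ) = Dirichlet(17, 10, 8).
For a Dirichlet(a₁,…,a_K) with all aᵢ > 1, the mode has j-th component (aⱼ − 1)/(Σaᵢ − K).
Here Σaᵢ = 35 and K = 3, so p_C = (8 − 1)/(35 − 3) = 7/32 ≈ 0.219.

MAP estimate of p_C = 0.219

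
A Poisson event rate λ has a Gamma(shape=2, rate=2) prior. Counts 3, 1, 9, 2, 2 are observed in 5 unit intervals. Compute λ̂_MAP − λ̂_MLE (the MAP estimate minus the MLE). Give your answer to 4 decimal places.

MAP − MLE = -0.8286

Σxᵢ = 17. Posterior is Gamma(19, 7); MAP = (19−1)/7 = 18/7 ≈ 2.57143.
MLE = x̄ = 17/5 ≈ 3.40000.
Difference = 18/7 − 17/5 = -29/35 ≈ -0.8286.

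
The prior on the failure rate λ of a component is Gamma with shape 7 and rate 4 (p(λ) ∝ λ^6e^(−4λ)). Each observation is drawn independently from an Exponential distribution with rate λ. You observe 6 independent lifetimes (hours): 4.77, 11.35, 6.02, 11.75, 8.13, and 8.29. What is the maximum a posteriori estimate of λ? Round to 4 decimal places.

λ̂_MAP = 0.2210

The Exponential(rate=λ) likelihood is ∝ λ^n e^(−λΣtᵢ). Here n = 6 and Σtᵢ = 4.77 + 11.35 + 6.02 + 11.75 + 8.13 + 8.29 = 50.31.
Posterior ∝ λ^6e^(−4λ) · λ^6e^(−50.31λ) = λ^12e^(−54.31λ), i.e. Gamma(13, 54.31).
Mode = (a−1)/b = 12/54.31 ≈ 0.2210.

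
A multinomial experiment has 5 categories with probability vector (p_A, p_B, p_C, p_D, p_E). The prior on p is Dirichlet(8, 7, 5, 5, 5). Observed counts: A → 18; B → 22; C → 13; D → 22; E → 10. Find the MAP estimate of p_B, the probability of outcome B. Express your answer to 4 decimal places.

MAP estimate of p_B = 0.2545

The posterior is Dirichlet(αᵢ + nᵢ) = Dirichlet(26, 29, 18, 27, 15).
For a Dirichlet(a₁,…,a_K) with all aᵢ > 1, the mode has j-th component (aⱼ − 1)/(Σaᵢ − K).
Here Σaᵢ = 115 and K = 5, so p_B = (29 − 1)/(115 − 5) = 28/110 ≈ 0.2545.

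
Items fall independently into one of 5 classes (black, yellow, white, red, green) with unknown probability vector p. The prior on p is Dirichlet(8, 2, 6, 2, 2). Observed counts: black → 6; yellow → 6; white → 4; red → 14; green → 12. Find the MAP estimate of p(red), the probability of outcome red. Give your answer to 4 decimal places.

MAP estimate of p(red) = 0.2632

The posterior is Dirichlet(αᵢ + nᵢ) = Dirichlet(14, 8, 10, 16, 14).
For a Dirichlet(a₁,…,a_K) with all aᵢ > 1, the mode has j-th component (aⱼ − 1)/(Σaᵢ − K).
Here Σaᵢ = 62 and K = 5, so p(red) = (16 − 1)/(62 − 5) = 15/57 ≈ 0.2632.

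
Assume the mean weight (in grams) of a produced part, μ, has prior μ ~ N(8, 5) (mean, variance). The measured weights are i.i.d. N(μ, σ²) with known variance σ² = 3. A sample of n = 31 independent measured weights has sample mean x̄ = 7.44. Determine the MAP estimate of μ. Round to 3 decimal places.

μ̂_MAP = 7.451

n = 31, x̄ = 7.44.
For a Normal prior and Normal likelihood with known variance, the posterior is Normal; its mode equals its mean, the precision-weighted average.
Prior precision 1/σ₀² = 1/5 = 0.2; data precision n/σ² = 31/3.
μ̂ = (0.2·8 + (31/3)·7.44) / (0.2 + 31/3) = 78.48/(158/15) = 2943/395 ≈ 7.451.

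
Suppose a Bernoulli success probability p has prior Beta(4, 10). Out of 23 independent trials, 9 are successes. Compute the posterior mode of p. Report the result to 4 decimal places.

p̂_MAP = 0.3429

Prior: Beta(4, 10).
Data: 9 successes in 23 trials. The binomial likelihood contributes p^9(1−p)^14, so the posterior is Beta(4+9, 10+14) = Beta(13, 24).
For Beta(a, b) with a, b > 1 the mode is (a−1)/(a+b−2) = 12/35 ≈ 0.3429.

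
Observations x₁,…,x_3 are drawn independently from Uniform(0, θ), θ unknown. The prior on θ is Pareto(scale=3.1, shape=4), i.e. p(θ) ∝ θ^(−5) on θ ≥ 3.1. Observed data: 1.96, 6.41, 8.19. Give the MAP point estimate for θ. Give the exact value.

The Uniform(0, θ) likelihood is θ^(−n) for θ ≥ max(xᵢ), zero otherwise. Here max(xᵢ) = 8.19.
Posterior ∝ θ^(−5) · θ^(−3) = θ^(−8) on θ ≥ max(3.1, 8.19) = 8.19.
This density is strictly decreasing in θ, so the posterior mode lies at the lower boundary of the support.

θ̂_MAP = 8.19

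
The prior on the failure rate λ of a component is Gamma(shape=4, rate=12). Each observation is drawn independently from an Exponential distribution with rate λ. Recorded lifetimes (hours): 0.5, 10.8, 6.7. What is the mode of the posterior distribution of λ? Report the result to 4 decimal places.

The Exponential(rate=λ) likelihood is ∝ λ^n e^(−λΣtᵢ). Here n = 3 and Σtᵢ = 0.5 + 10.8 + 6.7 = 18.
Posterior ∝ λ^3e^(−12λ) · λ^3e^(−18λ) = λ^6e^(−30λ), i.e. Gamma(7, 30).
Mode = (a−1)/b = 6/30 ≈ 0.2000.

λ̂_MAP = 0.2000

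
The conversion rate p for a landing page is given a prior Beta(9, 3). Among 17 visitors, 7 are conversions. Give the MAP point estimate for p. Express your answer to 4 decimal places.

Prior: Beta(9, 3).
Data: 7 successes in 17 trials. The binomial likelihood contributes p^7(1−p)^10, so the posterior is Beta(9+7, 3+10) = Beta(16, 13).
For Beta(a, b) with a, b > 1 the mode is (a−1)/(a+b−2) = 15/27 ≈ 0.5556.

p̂_MAP = 0.5556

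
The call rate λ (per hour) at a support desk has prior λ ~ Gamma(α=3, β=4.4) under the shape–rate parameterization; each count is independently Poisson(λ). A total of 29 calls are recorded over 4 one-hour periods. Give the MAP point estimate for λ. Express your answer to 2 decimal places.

Σxᵢ = 29, n = 4.
Posterior ∝ λ^2e^(−4.4λ) · λ^29e^(−4λ) = λ^31e^(−8.4λ), i.e. Gamma(shape=32, rate=8.4).
The mode of a Gamma(a, b) with a ≥ 1 (shape–rate) is (a−1)/b = 31/8.4 ≈ 3.69.

λ̂_MAP = 3.69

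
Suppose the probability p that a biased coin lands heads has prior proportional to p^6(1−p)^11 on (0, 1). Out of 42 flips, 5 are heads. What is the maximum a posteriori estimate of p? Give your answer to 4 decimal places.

p̂_MAP = 0.1864

The prior density ∝ p^6(1−p)^11 is the kernel of Beta(7, 12).
Data: 5 successes in 42 trials. The binomial likelihood contributes p^5(1−p)^37, so the posterior is Beta(7+5, 12+37) = Beta(12, 49).
For Beta(a, b) with a, b > 1 the mode is (a−1)/(a+b−2) = 11/59 ≈ 0.1864.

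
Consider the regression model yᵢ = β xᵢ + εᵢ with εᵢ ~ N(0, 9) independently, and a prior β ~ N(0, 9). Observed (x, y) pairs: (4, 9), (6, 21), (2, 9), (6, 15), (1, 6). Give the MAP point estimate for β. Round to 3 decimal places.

log p(β | y) = −Σ(yᵢ − βxᵢ)²/(2·9) − β²/(2·9) + const.
Setting the derivative to zero: Σxᵢ(yᵢ − βxᵢ)/9 − β/9 = 0, so β = Σxᵢyᵢ / (Σxᵢ² + σ²/τ²).
Σxᵢyᵢ = 4·9 + 6·21 + 2·9 + 6·15 + 1·6 = 276; Σxᵢ² = 93; σ²/τ² = 1.
β̂_MAP = 276 / (93 + 1) = 276/94 ≈ 2.936.

β̂_MAP = 2.936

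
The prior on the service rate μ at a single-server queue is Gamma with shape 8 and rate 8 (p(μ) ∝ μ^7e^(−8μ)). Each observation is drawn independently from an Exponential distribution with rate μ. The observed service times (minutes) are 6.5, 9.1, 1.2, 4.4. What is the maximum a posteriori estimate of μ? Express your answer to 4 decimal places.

μ̂_MAP = 0.3767

The Exponential(rate=μ) likelihood is ∝ μ^n e^(−μΣtᵢ). Here n = 4 and Σtᵢ = 6.5 + 9.1 + 1.2 + 4.4 = 21.2.
Posterior ∝ μ^7e^(−8μ) · μ^4e^(−21.2μ) = μ^11e^(−29.2μ), i.e. Gamma(12, 29.2).
Mode = (a−1)/b = 11/29.2 ≈ 0.3767.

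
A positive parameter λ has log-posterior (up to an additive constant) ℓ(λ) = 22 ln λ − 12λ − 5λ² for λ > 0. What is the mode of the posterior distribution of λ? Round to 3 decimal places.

λ̂_MAP = 1.000

ℓ'(λ) = 22/λ − 12 − 10λ. Setting this to zero and multiplying by λ: 10λ² + 12λ − 22 = 0.
λ = (−12 + √(12² + 4·10·22)) / (2·10) = (−12 + √1024) / 20 = (−12 + 32)/20 = 1.
ℓ''(λ) = −22/λ² − 10 < 0, confirming a maximum.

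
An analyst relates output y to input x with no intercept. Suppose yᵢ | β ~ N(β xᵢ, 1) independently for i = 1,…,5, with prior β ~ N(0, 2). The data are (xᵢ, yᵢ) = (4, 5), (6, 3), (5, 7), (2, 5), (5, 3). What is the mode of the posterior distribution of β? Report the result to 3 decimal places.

log p(β | y) = −Σ(yᵢ − βxᵢ)²/(2·1) − β²/(2·2) + const.
Setting the derivative to zero: Σxᵢ(yᵢ − βxᵢ)/1 − β/2 = 0, so β = Σxᵢyᵢ / (Σxᵢ² + σ²/τ²).
Σxᵢyᵢ = 4·5 + 6·3 + 5·7 + 2·5 + 5·3 = 98; Σxᵢ² = 106; σ²/τ² = 0.5.
β̂_MAP = 98 / (106 + 0.5) = 98/106.5 ≈ 0.920.

β̂_MAP = 0.920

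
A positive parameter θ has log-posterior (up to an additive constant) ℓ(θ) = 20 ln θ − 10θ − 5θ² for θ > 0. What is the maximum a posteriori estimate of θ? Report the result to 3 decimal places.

ℓ'(θ) = 20/θ − 10 − 10θ. Setting this to zero and multiplying by θ: 10θ² + 10θ − 20 = 0.
θ = (−10 + √(10² + 4·10·20)) / (2·10) = (−10 + √900) / 20 = (−10 + 30)/20 = 1.
ℓ''(θ) = −20/θ² − 10 < 0, confirming a maximum.

θ̂_MAP = 1.000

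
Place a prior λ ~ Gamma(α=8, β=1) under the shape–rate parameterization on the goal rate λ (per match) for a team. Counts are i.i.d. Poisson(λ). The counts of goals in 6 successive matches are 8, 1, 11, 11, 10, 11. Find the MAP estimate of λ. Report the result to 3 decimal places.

Σxᵢ = 8+1+11+11+10+11 = 52, with n = 6.
Posterior ∝ λ^7e^(−1λ) · λ^52e^(−6λ) = λ^59e^(−7λ), i.e. Gamma(shape=60, rate=7).
The mode of a Gamma(a, b) with a ≥ 1 (shape–rate) is (a−1)/b = 59/7 ≈ 8.429.

λ̂_MAP = 8.429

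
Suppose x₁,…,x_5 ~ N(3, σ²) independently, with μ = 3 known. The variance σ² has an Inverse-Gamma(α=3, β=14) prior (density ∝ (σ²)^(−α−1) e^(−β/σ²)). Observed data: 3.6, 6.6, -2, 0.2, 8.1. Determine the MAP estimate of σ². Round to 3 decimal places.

Sum of squared deviations about the known mean: SS = (3.6−3)² + (6.6−3)² + (-2−3)² + (0.2−3)² + (8.1−3)² = 72.17.
The Normal likelihood contributes (σ²)^(−n/2) exp(−SS/(2σ²)), so the posterior is Inverse-Gamma(α + n/2, β + SS/2) = Inverse-Gamma(5.5, 50.085).
The mode of Inverse-Gamma(a, b) is b/(a+1) = 50.085/6.5 ≈ 7.705.

σ̂²_MAP = 7.705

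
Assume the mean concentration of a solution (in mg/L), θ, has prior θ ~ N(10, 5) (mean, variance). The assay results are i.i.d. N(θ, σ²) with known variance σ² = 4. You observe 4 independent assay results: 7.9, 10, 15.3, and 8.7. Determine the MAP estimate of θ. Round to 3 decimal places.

θ̂_MAP = 10.396

n = 4; x̄ = (7.9 + 10 + 15.3 + 8.7)/4 = 41.9/4 = 10.475.
For a Normal prior and Normal likelihood with known variance, the posterior is Normal; its mode equals its mean, the precision-weighted average.
Prior precision 1/σ₀² = 1/5 = 0.2; data precision n/σ² = 4/4 = 1.
θ̂ = (0.2·10 + 1·10.475) / (0.2 + 1) = 12.475/1.2 = 499/48 ≈ 10.396.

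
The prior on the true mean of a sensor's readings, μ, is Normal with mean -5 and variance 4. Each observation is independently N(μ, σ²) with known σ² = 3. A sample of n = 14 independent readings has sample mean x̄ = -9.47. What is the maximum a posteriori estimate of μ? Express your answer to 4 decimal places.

n = 14, x̄ = -9.47.
For a Normal prior and Normal likelihood with known variance, the posterior is Normal; its mode equals its mean, the precision-weighted average.
Prior precision 1/σ₀² = 1/4 = 0.25; data precision n/σ² = 14/3.
μ̂ = (0.25·(-5) + (14/3)·(-9.47)) / (0.25 + 14/3) = (-13633/300)/(59/12) = -13633/1475 ≈ -9.2427.

μ̂_MAP = -9.2427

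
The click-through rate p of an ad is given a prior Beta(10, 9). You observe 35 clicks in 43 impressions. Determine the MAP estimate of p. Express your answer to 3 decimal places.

Prior: Beta(10, 9).
Data: 35 successes in 43 trials. The binomial likelihood contributes p^35(1−p)^8, so the posterior is Beta(10+35, 9+8) = Beta(45, 17).
For Beta(a, b) with a, b > 1 the mode is (a−1)/(a+b−2) = 44/60 ≈ 0.733.

p̂_MAP = 0.733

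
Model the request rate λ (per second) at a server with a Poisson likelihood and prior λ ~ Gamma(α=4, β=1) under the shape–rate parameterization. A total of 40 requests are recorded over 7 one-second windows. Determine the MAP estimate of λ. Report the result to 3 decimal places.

Σxᵢ = 40, n = 7.
Posterior ∝ λ^3e^(−1λ) · λ^40e^(−7λ) = λ^43e^(−8λ), i.e. Gamma(shape=44, rate=8).
The mode of a Gamma(a, b) with a ≥ 1 (shape–rate) is (a−1)/b = 43/8 ≈ 5.375.

λ̂_MAP = 5.375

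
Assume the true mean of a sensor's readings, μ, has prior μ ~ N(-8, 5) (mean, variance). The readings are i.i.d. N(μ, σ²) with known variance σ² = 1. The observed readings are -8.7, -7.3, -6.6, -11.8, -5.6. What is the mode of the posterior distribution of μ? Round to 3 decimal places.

n = 5; x̄ = ((-8.7) + (-7.3) + (-6.6) + (-11.8) + (-5.6))/5 = -40/5 = -8.
For a Normal prior and Normal likelihood with known variance, the posterior is Normal; its mode equals its mean, the precision-weighted average.
Prior precision 1/σ₀² = 1/5 = 0.2; data precision n/σ² = 5/1 = 5.
μ̂ = (0.2·(-8) + 5·(-8)) / (0.2 + 5) = (-41.6)/5.2 = -8.000.

μ̂_MAP = -8.000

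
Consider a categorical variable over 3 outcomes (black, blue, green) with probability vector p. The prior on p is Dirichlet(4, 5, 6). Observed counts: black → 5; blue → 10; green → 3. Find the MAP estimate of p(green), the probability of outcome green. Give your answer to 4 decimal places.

The posterior is Dirichlet(αᵢ + nᵢ) = Dirichlet(9, 15, 9).
For a Dirichlet(a₁,…,a_K) with all aᵢ > 1, the mode has j-th component (aⱼ − 1)/(Σaᵢ − K).
Here Σaᵢ = 33 and K = 3, so p(green) = (9 − 1)/(33 − 3) = 8/30 ≈ 0.2667.

MAP estimate of p(green) = 0.2667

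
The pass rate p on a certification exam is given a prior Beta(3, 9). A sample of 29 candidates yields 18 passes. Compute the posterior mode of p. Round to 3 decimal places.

p̂_MAP = 0.513

Prior: Beta(3, 9).
Data: 18 successes in 29 trials. The binomial likelihood contributes p^18(1−p)^11, so the posterior is Beta(3+18, 9+11) = Beta(21, 20).
For Beta(a, b) with a, b > 1 the mode is (a−1)/(a+b−2) = 20/39 ≈ 0.513.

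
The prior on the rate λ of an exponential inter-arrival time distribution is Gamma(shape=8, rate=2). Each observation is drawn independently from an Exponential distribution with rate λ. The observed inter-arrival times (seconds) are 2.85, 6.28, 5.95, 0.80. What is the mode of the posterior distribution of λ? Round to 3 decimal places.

The Exponential(rate=λ) likelihood is ∝ λ^n e^(−λΣtᵢ). Here n = 4 and Σtᵢ = 2.85 + 6.28 + 5.95 + 0.80 = 15.88.
Posterior ∝ λ^7e^(−2λ) · λ^4e^(−15.88λ) = λ^11e^(−17.88λ), i.e. Gamma(12, 17.88).
Mode = (a−1)/b = 11/17.88 ≈ 0.615.

λ̂_MAP = 0.615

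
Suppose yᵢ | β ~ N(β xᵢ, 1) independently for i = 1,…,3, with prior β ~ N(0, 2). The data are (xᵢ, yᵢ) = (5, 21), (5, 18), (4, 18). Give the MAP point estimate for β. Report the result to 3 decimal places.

β̂_MAP = 4.015

log p(β | y) = −Σ(yᵢ − βxᵢ)²/(2·1) − β²/(2·2) + const.
Setting the derivative to zero: Σxᵢ(yᵢ − βxᵢ)/1 − β/2 = 0, so β = Σxᵢyᵢ / (Σxᵢ² + σ²/τ²).
Σxᵢyᵢ = 5·21 + 5·18 + 4·18 = 267; Σxᵢ² = 66; σ²/τ² = 0.5.
β̂_MAP = 267 / (66 + 0.5) = 267/66.5 ≈ 4.015.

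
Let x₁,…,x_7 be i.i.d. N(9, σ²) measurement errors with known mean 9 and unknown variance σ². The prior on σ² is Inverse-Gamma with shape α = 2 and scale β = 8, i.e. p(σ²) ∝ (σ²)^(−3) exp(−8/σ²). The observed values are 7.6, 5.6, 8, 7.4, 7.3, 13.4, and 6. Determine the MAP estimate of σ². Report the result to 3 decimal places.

Sum of squared deviations about the known mean: SS = (7.6−9)² + (5.6−9)² + (8−9)² + (7.4−9)² + (7.3−9)² + (13.4−9)² + (6−9)² = 48.33.
The Normal likelihood contributes (σ²)^(−n/2) exp(−SS/(2σ²)), so the posterior is Inverse-Gamma(α + n/2, β + SS/2) = Inverse-Gamma(5.5, 32.165).
The mode of Inverse-Gamma(a, b) is b/(a+1) = 32.165/6.5 ≈ 4.948.

σ̂²_MAP = 4.948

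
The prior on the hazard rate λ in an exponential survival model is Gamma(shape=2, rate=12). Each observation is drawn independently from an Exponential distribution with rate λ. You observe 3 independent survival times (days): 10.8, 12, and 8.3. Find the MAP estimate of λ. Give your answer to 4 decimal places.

λ̂_MAP = 0.0928

The Exponential(rate=λ) likelihood is ∝ λ^n e^(−λΣtᵢ). Here n = 3 and Σtᵢ = 10.8 + 12 + 8.3 = 31.1.
Posterior ∝ λe^(−12λ) · λ^3e^(−31.1λ) = λ^4e^(−43.1λ), i.e. Gamma(5, 43.1).
Mode = (a−1)/b = 4/43.1 ≈ 0.0928.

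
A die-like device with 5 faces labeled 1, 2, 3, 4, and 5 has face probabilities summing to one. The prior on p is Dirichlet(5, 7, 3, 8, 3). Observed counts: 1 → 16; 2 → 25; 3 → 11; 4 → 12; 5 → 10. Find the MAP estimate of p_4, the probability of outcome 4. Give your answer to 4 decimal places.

The posterior is Dirichlet(αᵢ + nᵢ) = Dirichlet(21, 32, 14, 20, 13).
For a Dirichlet(a₁,…,a_K) with all aᵢ > 1, the mode has j-th component (aⱼ − 1)/(Σaᵢ − K).
Here Σaᵢ = 100 and K = 5, so p_4 = (20 − 1)/(100 − 5) = 19/95 ≈ 0.2000.

MAP estimate: 0.2000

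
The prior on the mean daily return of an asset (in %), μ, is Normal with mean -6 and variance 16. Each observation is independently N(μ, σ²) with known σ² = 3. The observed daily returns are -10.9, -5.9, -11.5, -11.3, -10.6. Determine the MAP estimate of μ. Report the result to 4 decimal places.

μ̂_MAP = -9.8940

n = 5; x̄ = ((-10.9) + (-5.9) + (-11.5) + (-11.3) + (-10.6))/5 = -50.2/5 = -10.04.
For a Normal prior and Normal likelihood with known variance, the posterior is Normal; its mode equals its mean, the precision-weighted average.
Prior precision 1/σ₀² = 1/16 = 0.0625; data precision n/σ² = 5/3.
μ̂ = (0.0625·(-6) + (5/3)·(-10.04)) / (0.0625 + 5/3) = (-2053/120)/(83/48) = -4106/415 ≈ -9.8940.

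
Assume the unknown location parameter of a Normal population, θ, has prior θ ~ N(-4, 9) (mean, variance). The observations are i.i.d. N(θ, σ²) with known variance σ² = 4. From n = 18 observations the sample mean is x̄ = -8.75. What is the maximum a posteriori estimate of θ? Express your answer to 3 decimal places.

n = 18, x̄ = -8.75.
For a Normal prior and Normal likelihood with known variance, the posterior is Normal; its mode equals its mean, the precision-weighted average.
Prior precision 1/σ₀² = 1/9; data precision n/σ² = 18/4 = 4.5.
θ̂ = ((1/9)·(-4) + 4.5·(-8.75)) / (1/9 + 4.5) = (-2867/72)/(83/18) = -2867/332 ≈ -8.636.

θ̂_MAP = -8.636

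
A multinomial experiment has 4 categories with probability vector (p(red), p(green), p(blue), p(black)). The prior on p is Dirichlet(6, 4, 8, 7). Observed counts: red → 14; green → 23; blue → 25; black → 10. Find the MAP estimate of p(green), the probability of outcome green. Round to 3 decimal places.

MAP estimate of p(green) = 0.280

The posterior is Dirichlet(αᵢ + nᵢ) = Dirichlet(20, 27, 33, 17).
For a Dirichlet(a₁,…,a_K) with all aᵢ > 1, the mode has j-th component (aⱼ − 1)/(Σaᵢ − K).
Here Σaᵢ = 97 and K = 4, so p(green) = (27 − 1)/(97 − 4) = 26/93 ≈ 0.280.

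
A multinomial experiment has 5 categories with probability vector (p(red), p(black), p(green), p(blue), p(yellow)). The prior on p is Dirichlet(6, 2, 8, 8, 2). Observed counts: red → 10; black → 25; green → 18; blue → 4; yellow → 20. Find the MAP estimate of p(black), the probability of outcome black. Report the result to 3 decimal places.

MAP estimate of p(black) = 0.265

The posterior is Dirichlet(αᵢ + nᵢ) = Dirichlet(16, 27, 26, 12, 22).
For a Dirichlet(a₁,…,a_K) with all aᵢ > 1, the mode has j-th component (aⱼ − 1)/(Σaᵢ − K).
Here Σaᵢ = 103 and K = 5, so p(black) = (27 − 1)/(103 − 5) = 26/98 ≈ 0.265.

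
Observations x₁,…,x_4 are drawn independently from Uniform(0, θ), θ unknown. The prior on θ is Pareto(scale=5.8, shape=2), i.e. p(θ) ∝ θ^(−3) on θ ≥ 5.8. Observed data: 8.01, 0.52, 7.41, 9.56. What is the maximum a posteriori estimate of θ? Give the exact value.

The Uniform(0, θ) likelihood is θ^(−n) for θ ≥ max(xᵢ), zero otherwise. Here max(xᵢ) = 9.56.
Posterior ∝ θ^(−3) · θ^(−4) = θ^(−7) on θ ≥ max(5.8, 9.56) = 9.56.
This density is strictly decreasing in θ, so the posterior mode lies at the lower boundary of the support.

θ̂_MAP = 9.56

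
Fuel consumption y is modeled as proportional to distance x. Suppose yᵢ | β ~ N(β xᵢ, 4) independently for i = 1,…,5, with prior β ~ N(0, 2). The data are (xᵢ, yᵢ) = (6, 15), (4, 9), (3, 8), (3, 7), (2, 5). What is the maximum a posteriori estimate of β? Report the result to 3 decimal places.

log p(β | y) = −Σ(yᵢ − βxᵢ)²/(2·4) − β²/(2·2) + const.
Setting the derivative to zero: Σxᵢ(yᵢ − βxᵢ)/4 − β/2 = 0, so β = Σxᵢyᵢ / (Σxᵢ² + σ²/τ²).
Σxᵢyᵢ = 6·15 + 4·9 + 3·8 + 3·7 + 2·5 = 181; Σxᵢ² = 74; σ²/τ² = 2.
β̂_MAP = 181 / (74 + 2) = 181/76 ≈ 2.382.

β̂_MAP = 2.382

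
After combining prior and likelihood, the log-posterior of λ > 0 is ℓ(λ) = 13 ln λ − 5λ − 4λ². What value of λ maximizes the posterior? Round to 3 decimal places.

ℓ'(λ) = 13/λ − 5 − 8λ. Setting this to zero and multiplying by λ: 8λ² + 5λ − 13 = 0.
λ = (−5 + √(5² + 4·8·13)) / (2·8) = (−5 + √441) / 16 = (−5 + 21)/16 = 1.
ℓ''(λ) = −13/λ² − 8 < 0, confirming a maximum.

λ̂_MAP = 1.000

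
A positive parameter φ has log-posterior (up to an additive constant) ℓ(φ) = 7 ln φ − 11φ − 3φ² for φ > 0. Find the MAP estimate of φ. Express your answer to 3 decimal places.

ℓ'(φ) = 7/φ − 11 − 6φ. Setting this to zero and multiplying by φ: 6φ² + 11φ − 7 = 0.
φ = (−11 + √(11² + 4·6·7)) / (2·6) = (−11 + √289) / 12 = (−11 + 17)/12 = 1/2.
ℓ''(φ) = −7/φ² − 6 < 0, confirming a maximum.

φ̂_MAP = 0.500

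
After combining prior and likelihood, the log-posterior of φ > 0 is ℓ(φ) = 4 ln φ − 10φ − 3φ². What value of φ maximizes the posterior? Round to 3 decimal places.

φ̂_MAP = 0.333

ℓ'(φ) = 4/φ − 10 − 6φ. Setting this to zero and multiplying by φ: 6φ² + 10φ − 4 = 0.
φ = (−10 + √(10² + 4·6·4)) / (2·6) = (−10 + √196) / 12 = (−10 + 14)/12 = 1/3.
ℓ''(φ) = −4/φ² − 6 < 0, confirming a maximum.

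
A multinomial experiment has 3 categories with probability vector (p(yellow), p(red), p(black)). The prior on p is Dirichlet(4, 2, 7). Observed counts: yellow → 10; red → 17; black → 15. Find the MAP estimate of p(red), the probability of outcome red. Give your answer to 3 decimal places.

MAP estimate of p(red) = 0.346

The posterior is Dirichlet(αᵢ + nᵢ) = Dirichlet(14, 19, 22).
For a Dirichlet(a₁,…,a_K) with all aᵢ > 1, the mode has j-th component (aⱼ − 1)/(Σaᵢ − K).
Here Σaᵢ = 55 and K = 3, so p(red) = (19 − 1)/(55 − 3) = 18/52 ≈ 0.346.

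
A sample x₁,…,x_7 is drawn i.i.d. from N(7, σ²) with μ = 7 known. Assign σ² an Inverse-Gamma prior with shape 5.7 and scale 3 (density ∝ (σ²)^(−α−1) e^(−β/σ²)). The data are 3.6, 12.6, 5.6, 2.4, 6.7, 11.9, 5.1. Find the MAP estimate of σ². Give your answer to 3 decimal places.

σ̂²_MAP = 4.890

Sum of squared deviations about the known mean: SS = (3.6−7)² + (12.6−7)² + (5.6−7)² + (2.4−7)² + (6.7−7)² + (11.9−7)² + (5.1−7)² = 93.75.
The Normal likelihood contributes (σ²)^(−n/2) exp(−SS/(2σ²)), so the posterior is Inverse-Gamma(α + n/2, β + SS/2) = Inverse-Gamma(9.2, 49.875).
The mode of Inverse-Gamma(a, b) is b/(a+1) = 49.875/10.2 ≈ 4.890.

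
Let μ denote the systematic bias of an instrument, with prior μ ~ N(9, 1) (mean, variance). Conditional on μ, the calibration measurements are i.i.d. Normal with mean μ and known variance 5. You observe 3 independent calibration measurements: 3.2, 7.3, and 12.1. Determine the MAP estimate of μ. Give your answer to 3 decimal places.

n = 3; x̄ = (3.2 + 7.3 + 12.1)/3 = 22.6/3 = 113/15 ≈ 7.5333.
For a Normal prior and Normal likelihood with known variance, the posterior is Normal; its mode equals its mean, the precision-weighted average.
Prior precision 1/σ₀² = 1/1 = 1; data precision n/σ² = 3/5 = 0.6.
μ̂ = (1·9 + 0.6·(113/15)) / (1 + 0.6) = 13.52/1.6 = 8.450.

μ̂_MAP = 8.450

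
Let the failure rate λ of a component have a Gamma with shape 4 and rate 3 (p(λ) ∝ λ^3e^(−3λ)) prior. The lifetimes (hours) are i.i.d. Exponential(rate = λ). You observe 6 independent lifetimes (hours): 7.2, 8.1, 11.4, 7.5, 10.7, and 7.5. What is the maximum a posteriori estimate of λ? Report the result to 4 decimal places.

λ̂_MAP = 0.1625

The Exponential(rate=λ) likelihood is ∝ λ^n e^(−λΣtᵢ). Here n = 6 and Σtᵢ = 7.2 + 8.1 + 11.4 + 7.5 + 10.7 + 7.5 = 52.4.
Posterior ∝ λ^3e^(−3λ) · λ^6e^(−52.4λ) = λ^9e^(−55.4λ), i.e. Gamma(10, 55.4).
Mode = (a−1)/b = 9/55.4 ≈ 0.1625.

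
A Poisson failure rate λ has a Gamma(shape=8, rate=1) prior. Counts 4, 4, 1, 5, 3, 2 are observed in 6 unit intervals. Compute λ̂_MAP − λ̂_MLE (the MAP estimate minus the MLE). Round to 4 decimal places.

Σxᵢ = 19. Posterior is Gamma(27, 7); MAP = (27−1)/7 = 26/7 ≈ 3.71429.
MLE = x̄ = 19/6 ≈ 3.16667.
Difference = 26/7 − 19/6 = 23/42 ≈ 0.5476.

MAP − MLE = 0.5476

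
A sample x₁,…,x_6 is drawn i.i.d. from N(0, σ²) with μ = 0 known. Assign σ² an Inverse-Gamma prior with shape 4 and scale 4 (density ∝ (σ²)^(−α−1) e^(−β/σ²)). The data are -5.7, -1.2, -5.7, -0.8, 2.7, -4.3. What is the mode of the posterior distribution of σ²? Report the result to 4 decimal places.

σ̂²_MAP = 6.3025

Sum of squared deviations about the known mean: SS = (-5.7−0)² + (-1.2−0)² + (-5.7−0)² + (-0.8−0)² + (2.7−0)² + (-4.3−0)² = 92.84.
The Normal likelihood contributes (σ²)^(−n/2) exp(−SS/(2σ²)), so the posterior is Inverse-Gamma(α + n/2, β + SS/2) = Inverse-Gamma(7, 50.42).
The mode of Inverse-Gamma(a, b) is b/(a+1) = 50.42/8 ≈ 6.3025.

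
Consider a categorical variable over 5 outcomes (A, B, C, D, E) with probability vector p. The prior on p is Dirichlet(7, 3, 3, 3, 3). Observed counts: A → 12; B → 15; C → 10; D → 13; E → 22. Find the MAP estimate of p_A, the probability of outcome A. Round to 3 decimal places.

MAP estimate of p_A = 0.209

The posterior is Dirichlet(αᵢ + nᵢ) = Dirichlet(19, 18, 13, 16, 25).
For a Dirichlet(a₁,…,a_K) with all aᵢ > 1, the mode has j-th component (aⱼ − 1)/(Σaᵢ − K).
Here Σaᵢ = 91 and K = 5, so p_A = (19 − 1)/(91 − 5) = 18/86 ≈ 0.209.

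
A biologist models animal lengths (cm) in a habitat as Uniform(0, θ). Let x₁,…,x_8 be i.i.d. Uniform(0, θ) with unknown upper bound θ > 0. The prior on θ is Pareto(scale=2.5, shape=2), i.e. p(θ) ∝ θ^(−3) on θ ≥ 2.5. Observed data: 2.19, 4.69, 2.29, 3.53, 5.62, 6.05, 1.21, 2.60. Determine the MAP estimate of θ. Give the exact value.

θ̂_MAP = 6.05

The Uniform(0, θ) likelihood is θ^(−n) for θ ≥ max(xᵢ), zero otherwise. Here max(xᵢ) = 6.05.
Posterior ∝ θ^(−3) · θ^(−8) = θ^(−11) on θ ≥ max(2.5, 6.05) = 6.05.
This density is strictly decreasing in θ, so the posterior mode lies at the lower boundary of the support.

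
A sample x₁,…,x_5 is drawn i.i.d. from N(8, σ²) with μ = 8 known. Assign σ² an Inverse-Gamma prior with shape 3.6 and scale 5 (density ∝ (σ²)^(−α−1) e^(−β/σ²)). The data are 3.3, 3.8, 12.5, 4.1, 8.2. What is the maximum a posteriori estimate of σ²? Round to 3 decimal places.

Sum of squared deviations about the known mean: SS = (3.3−8)² + (3.8−8)² + (12.5−8)² + (4.1−8)² + (8.2−8)² = 75.23.
The Normal likelihood contributes (σ²)^(−n/2) exp(−SS/(2σ²)), so the posterior is Inverse-Gamma(α + n/2, β + SS/2) = Inverse-Gamma(6.1, 42.615).
The mode of Inverse-Gamma(a, b) is b/(a+1) = 42.615/7.1 ≈ 6.002.

σ̂²_MAP = 6.002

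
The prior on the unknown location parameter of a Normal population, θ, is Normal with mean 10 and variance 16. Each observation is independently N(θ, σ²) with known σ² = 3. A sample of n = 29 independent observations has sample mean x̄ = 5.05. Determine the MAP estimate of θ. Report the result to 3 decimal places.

n = 29, x̄ = 5.05.
For a Normal prior and Normal likelihood with known variance, the posterior is Normal; its mode equals its mean, the precision-weighted average.
Prior precision 1/σ₀² = 1/16 = 0.0625; data precision n/σ² = 29/3.
θ̂ = (0.0625·10 + (29/3)·5.05) / (0.0625 + 29/3) = (5933/120)/(467/48) = 11866/2335 ≈ 5.082.

θ̂_MAP = 5.082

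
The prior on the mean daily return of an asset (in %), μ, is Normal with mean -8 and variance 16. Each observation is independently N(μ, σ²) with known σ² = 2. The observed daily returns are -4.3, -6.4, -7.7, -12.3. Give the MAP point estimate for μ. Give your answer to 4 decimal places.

μ̂_MAP = -7.6848

n = 4; x̄ = ((-4.3) + (-6.4) + (-7.7) + (-12.3))/4 = -30.7/4 = -7.675.
For a Normal prior and Normal likelihood with known variance, the posterior is Normal; its mode equals its mean, the precision-weighted average.
Prior precision 1/σ₀² = 1/16 = 0.0625; data precision n/σ² = 4/2 = 2.
μ̂ = (0.0625·(-8) + 2·(-7.675)) / (0.0625 + 2) = (-15.85)/2.0625 = -1268/165 ≈ -7.6848.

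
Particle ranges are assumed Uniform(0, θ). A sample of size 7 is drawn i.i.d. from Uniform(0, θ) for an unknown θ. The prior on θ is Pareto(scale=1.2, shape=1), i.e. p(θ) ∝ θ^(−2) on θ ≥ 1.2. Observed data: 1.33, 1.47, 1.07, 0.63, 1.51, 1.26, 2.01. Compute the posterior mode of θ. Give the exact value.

The Uniform(0, θ) likelihood is θ^(−n) for θ ≥ max(xᵢ), zero otherwise. Here max(xᵢ) = 2.01.
Posterior ∝ θ^(−2) · θ^(−7) = θ^(−9) on θ ≥ max(1.2, 2.01) = 2.01.
This density is strictly decreasing in θ, so the posterior mode lies at the lower boundary of the support.

θ̂_MAP = 2.01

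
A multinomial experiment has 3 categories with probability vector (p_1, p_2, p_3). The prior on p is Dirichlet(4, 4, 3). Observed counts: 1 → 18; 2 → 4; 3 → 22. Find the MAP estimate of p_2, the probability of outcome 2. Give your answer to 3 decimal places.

The posterior is Dirichlet(αᵢ + nᵢ) = Dirichlet(22, 8, 25).
For a Dirichlet(a₁,…,a_K) with all aᵢ > 1, the mode has j-th component (aⱼ − 1)/(Σaᵢ − K).
Here Σaᵢ = 55 and K = 3, so p_2 = (8 − 1)/(55 − 3) = 7/52 ≈ 0.135.

MAP estimate: 0.135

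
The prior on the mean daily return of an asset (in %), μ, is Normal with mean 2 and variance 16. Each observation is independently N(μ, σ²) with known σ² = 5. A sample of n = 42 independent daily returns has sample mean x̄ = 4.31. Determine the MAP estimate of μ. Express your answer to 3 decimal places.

n = 42, x̄ = 4.31.
For a Normal prior and Normal likelihood with known variance, the posterior is Normal; its mode equals its mean, the precision-weighted average.
Prior precision 1/σ₀² = 1/16 = 0.0625; data precision n/σ² = 42/5 = 8.4.
μ̂ = (0.0625·2 + 8.4·4.31) / (0.0625 + 8.4) = 36.329/8.4625 = 72658/16925 ≈ 4.293.

μ̂_MAP = 4.293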